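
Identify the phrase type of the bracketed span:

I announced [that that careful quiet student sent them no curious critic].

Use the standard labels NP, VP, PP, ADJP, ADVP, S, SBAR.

The span is built around the complementizer "that" — a subordinate clause (SBAR).

SBAR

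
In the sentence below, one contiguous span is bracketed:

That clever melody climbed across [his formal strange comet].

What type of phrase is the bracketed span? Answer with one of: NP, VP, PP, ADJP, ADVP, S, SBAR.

The bracketed span "his formal strange comet" is headed by "comet", making it a noun phrase (NP).

NP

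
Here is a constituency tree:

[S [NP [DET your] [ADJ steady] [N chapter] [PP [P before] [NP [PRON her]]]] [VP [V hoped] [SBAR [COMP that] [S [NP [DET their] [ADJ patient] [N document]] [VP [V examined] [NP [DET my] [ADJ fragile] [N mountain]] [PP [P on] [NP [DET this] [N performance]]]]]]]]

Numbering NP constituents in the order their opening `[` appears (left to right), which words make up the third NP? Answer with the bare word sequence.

Opening `[NP` markers occur at word positions 1, 5, 8, 12, 16; the third of these opens the constituent [NP their patient document].

their patient document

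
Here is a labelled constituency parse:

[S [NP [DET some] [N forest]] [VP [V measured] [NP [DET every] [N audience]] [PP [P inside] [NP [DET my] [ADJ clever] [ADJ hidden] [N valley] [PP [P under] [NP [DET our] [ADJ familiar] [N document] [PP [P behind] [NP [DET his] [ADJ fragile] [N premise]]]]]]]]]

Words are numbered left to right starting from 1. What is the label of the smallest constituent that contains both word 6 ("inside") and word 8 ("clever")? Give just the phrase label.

PP

Both words fall inside [PP inside my clever hidden valley under our familiar document behind his fragile premise] (words 6–18), and no smaller constituent contains them both. Label: PP.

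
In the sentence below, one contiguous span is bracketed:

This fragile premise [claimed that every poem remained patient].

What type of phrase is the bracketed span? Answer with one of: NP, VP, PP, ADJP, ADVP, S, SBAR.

The span is built around the verb "claimed" — a verb phrase (VP).

VP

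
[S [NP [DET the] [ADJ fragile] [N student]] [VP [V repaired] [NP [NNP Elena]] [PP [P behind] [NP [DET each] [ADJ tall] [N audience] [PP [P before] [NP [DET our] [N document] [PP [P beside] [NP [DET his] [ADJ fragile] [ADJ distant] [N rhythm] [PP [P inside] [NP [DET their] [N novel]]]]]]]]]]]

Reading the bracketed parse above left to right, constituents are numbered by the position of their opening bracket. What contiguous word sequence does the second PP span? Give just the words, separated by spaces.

Opening `[PP` markers occur at word positions 6, 10, 13, 18; the second of these opens the constituent [PP before our document beside his fragile distant rhythm inside their novel].

before our document beside his fragile distant rhythm inside their novel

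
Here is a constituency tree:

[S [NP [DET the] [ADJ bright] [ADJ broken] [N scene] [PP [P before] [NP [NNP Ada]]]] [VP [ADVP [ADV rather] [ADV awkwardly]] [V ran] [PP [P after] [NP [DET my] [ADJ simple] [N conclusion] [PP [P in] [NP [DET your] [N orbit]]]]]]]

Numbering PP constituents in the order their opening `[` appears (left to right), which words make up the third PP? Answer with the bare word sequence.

in your orbit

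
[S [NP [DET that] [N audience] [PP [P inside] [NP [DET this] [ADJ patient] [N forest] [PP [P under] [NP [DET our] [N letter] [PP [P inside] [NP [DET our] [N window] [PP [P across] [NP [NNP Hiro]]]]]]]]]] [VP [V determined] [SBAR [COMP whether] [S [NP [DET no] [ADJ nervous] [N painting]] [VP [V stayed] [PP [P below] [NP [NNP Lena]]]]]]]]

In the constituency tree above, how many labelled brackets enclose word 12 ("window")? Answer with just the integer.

9

Counting open brackets not yet closed at "window": [S [NP [PP [NP [PP [NP [PP [NP [N = 9.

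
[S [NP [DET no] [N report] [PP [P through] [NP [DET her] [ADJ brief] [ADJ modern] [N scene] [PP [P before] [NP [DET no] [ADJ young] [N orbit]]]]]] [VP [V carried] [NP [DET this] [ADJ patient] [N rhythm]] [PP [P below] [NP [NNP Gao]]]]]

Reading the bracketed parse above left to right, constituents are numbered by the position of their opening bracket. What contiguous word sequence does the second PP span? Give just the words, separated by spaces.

before no young orbit

Opening `[PP` markers occur at word positions 3, 8, 16; the second of these opens the constituent [PP before no young orbit].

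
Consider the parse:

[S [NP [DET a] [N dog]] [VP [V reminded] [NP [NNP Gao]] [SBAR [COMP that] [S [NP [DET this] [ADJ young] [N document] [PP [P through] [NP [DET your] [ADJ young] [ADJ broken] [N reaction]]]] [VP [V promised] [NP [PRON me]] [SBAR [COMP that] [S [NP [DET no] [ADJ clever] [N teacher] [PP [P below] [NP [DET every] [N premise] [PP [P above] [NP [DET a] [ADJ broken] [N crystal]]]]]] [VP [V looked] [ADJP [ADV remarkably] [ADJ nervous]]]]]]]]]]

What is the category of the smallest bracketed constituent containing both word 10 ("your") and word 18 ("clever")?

The smallest bracket enclosing both words is [S this young document through your young broken reaction promised me that no clever teacher below every premise above a broken crystal looked remarkably nervous], so the label is S.

S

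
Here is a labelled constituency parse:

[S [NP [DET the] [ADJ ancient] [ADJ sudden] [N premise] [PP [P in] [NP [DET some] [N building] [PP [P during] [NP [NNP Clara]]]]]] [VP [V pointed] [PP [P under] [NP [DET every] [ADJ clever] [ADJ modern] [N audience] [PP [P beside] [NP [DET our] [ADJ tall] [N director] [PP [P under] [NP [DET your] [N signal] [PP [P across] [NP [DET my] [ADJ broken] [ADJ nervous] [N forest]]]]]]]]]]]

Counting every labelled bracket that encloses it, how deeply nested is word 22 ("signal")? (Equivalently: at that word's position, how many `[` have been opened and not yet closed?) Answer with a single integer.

9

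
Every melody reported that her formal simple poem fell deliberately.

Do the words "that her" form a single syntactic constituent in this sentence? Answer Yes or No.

The smallest constituent containing the whole sequence is the subordinate clause [SBAR that her formal simple poem fell deliberately], but the sequence is only part of it — it straddles the boundary between complementizer "that" and clause "her formal simple poem fell deliberately".

No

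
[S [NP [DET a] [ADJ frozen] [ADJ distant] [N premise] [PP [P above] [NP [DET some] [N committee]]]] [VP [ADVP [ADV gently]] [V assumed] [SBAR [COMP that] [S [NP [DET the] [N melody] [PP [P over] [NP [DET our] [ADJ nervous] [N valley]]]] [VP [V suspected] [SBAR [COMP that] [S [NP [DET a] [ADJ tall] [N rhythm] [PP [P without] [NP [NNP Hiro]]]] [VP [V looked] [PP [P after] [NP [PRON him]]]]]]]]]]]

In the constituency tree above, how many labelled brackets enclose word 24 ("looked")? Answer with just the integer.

9

Counting open brackets not yet closed at "looked": [S [VP [SBAR [S [VP [SBAR [S [VP [V = 9.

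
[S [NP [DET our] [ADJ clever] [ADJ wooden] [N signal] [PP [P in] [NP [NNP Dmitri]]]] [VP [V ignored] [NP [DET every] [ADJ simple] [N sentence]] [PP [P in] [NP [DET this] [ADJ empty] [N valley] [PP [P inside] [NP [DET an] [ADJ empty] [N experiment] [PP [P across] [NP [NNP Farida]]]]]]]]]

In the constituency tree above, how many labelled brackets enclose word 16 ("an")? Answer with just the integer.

7

Path from the root down to the word: S → VP → PP → NP → PP → NP → DET. That is 7 enclosing brackets.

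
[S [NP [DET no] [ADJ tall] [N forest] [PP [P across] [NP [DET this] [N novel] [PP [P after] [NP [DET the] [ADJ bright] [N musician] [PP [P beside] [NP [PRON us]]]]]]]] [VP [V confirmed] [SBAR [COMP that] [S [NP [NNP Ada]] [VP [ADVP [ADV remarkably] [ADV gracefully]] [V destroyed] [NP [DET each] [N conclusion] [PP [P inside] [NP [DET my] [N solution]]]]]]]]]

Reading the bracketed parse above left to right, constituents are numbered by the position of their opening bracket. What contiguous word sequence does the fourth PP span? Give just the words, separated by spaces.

inside my solution

The PP opening brackets appear, in order, over: "across this novel after the bright musician beside us"; "after the bright musician beside us"; "beside us"; "inside my solution". The fourth one spans "inside my solution".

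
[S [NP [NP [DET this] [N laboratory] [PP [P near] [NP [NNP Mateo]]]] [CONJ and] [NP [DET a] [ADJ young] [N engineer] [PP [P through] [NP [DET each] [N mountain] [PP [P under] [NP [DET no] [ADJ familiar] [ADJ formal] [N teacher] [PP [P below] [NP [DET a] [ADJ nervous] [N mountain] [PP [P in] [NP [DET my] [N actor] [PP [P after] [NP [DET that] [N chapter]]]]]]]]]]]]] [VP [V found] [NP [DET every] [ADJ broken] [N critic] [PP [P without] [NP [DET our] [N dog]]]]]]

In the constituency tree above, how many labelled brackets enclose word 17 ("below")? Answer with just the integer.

9

Path from the root down to the word: S → NP → NP → PP → NP → PP → NP → PP → P. That is 9 enclosing brackets.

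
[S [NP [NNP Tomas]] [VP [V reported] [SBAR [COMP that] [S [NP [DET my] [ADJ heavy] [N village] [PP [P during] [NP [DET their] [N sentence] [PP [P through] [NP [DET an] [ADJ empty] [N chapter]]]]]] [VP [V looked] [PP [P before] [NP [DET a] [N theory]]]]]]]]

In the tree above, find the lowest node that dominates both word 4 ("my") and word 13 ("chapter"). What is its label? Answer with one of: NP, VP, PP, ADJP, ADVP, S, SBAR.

NP

The smallest bracket enclosing both words is [NP my heavy village during their sentence through an empty chapter], so the label is NP.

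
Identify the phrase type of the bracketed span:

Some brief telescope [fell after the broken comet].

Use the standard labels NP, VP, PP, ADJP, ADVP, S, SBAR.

VP

The span is built around the verb "fell" — a verb phrase (VP).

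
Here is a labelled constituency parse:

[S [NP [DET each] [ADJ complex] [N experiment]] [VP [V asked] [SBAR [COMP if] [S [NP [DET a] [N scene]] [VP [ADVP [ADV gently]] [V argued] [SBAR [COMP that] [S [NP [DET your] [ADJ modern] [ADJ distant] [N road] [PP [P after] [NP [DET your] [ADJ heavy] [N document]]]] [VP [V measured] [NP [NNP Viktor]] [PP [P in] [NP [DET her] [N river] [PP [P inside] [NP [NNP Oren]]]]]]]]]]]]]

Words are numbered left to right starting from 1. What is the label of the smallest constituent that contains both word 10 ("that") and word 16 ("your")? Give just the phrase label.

The smallest bracket enclosing both words is [SBAR that your modern distant road after your heavy document measured Viktor in her river inside Oren], so the label is SBAR.

SBAR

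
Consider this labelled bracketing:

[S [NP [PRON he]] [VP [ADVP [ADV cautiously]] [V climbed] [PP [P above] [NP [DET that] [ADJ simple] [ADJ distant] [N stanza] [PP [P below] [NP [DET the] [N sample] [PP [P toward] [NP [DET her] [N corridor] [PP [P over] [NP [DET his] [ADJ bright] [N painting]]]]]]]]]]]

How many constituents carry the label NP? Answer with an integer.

5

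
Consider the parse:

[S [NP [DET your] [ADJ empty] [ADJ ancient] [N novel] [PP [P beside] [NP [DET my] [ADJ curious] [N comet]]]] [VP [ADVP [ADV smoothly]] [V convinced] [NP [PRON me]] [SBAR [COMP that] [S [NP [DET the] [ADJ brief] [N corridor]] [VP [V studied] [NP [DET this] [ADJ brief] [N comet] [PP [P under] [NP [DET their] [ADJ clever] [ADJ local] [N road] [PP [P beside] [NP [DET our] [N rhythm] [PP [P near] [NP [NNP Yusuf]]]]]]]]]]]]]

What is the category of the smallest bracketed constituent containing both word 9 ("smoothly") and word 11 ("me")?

Both words fall inside [VP smoothly convinced me that the brief corridor studied this brief comet under their clever local road beside our rhythm near Yusuf] (words 9–29), and no smaller constituent contains them both. Label: VP.

VP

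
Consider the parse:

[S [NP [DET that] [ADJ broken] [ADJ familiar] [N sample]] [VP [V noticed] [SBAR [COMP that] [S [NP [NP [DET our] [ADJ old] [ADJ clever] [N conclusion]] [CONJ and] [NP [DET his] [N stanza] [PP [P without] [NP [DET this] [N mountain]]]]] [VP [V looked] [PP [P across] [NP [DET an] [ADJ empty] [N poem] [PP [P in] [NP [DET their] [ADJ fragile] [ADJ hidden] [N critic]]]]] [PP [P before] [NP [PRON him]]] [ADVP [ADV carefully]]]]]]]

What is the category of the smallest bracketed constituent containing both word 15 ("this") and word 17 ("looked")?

S

The smallest bracket enclosing both words is [S our old clever conclusion and his stanza without this mountain looked across an empty poem in their fragile hidden critic before him carefully], so the label is S.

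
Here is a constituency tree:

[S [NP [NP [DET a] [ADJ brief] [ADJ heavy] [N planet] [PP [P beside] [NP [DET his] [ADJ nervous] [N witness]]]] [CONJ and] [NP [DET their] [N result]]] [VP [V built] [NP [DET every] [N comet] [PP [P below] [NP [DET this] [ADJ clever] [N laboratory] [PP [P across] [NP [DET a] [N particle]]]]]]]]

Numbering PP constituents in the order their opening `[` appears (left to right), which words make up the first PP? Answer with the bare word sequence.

beside his nervous witness

In left-to-right order the PP constituents are "beside his nervous witness"; "below this clever laboratory across a particle"; "across a particle". Number 1 is "beside his nervous witness".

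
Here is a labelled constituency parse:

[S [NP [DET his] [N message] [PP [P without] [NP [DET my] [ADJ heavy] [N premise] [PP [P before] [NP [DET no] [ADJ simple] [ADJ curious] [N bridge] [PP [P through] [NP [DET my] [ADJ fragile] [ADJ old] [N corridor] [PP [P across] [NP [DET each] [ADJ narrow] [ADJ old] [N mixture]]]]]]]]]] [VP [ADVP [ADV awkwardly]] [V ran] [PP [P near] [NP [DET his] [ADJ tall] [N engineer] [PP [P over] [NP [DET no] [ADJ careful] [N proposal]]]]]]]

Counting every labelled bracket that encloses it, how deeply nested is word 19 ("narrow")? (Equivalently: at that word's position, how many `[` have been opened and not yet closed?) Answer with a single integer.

Path from the root down to the word: S → NP → PP → NP → PP → NP → PP → NP → PP → NP → ADJ. That is 11 enclosing brackets.

11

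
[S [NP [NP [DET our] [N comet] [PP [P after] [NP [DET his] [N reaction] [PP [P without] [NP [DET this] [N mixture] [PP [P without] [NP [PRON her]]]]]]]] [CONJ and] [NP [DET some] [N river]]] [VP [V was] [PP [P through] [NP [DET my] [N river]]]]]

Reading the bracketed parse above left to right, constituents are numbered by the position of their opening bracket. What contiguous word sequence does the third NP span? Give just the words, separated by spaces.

In left-to-right order the NP constituents are "our comet after his reaction without this mixture without her and some river"; "our comet after his reaction without this mixture without her"; "his reaction without this mixture without her"; "this mixture without her"; "her"; "some river"; "my river". Number 3 is "his reaction without this mixture without her".

his reaction without this mixture without her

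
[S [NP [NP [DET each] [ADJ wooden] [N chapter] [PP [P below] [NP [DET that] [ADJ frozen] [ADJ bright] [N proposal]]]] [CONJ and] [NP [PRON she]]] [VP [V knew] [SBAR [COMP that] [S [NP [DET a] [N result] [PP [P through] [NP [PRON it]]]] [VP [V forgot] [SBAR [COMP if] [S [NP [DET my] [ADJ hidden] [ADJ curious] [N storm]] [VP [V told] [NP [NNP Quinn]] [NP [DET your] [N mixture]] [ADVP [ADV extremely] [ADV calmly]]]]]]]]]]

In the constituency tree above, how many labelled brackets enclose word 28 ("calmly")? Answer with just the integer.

Path from the root down to the word: S → VP → SBAR → S → VP → SBAR → S → VP → ADVP → ADV. That is 10 enclosing brackets.

10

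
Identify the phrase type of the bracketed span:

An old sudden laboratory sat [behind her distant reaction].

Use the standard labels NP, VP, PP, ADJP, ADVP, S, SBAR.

PP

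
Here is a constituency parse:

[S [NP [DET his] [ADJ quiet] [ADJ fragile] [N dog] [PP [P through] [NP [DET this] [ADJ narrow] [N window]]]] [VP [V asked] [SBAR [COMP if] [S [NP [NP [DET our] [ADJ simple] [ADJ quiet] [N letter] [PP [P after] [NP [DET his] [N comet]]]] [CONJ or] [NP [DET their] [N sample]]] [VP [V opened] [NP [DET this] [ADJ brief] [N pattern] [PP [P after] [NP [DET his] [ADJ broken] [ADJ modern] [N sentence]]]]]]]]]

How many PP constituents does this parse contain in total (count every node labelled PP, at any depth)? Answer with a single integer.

The PP constituents are: [PP through this narrow window]; [PP after his comet]; [PP after his broken modern sentence]. Total: 3.

3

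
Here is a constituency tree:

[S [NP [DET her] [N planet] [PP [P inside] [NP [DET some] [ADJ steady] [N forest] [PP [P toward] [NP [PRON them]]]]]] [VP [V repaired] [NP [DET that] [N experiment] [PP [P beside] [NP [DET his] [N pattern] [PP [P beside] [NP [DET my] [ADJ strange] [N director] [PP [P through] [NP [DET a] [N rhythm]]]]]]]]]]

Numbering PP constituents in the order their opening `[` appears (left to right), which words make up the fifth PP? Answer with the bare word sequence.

The PP opening brackets appear, in order, over: "inside some steady forest toward them"; "toward them"; "beside his pattern beside my strange director through a rhythm"; "beside my strange director through a rhythm"; "through a rhythm". The fifth one spans "through a rhythm".

through a rhythm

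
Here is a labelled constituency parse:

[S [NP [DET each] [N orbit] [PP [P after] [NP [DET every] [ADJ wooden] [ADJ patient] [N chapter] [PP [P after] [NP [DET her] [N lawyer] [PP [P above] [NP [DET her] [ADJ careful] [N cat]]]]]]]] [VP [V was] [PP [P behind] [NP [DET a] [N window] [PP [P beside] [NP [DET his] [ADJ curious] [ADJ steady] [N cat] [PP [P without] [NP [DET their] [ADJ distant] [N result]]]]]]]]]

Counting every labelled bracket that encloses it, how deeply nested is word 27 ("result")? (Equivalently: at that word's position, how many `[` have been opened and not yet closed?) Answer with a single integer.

9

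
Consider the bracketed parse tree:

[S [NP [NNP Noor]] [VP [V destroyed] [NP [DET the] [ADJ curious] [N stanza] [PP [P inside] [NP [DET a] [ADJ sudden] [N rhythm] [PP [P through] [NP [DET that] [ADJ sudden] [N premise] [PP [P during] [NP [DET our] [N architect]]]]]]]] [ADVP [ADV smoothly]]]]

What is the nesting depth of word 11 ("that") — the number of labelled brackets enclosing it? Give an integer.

8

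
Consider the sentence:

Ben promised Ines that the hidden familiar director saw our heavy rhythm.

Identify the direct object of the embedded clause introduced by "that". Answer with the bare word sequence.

Within the embedded clause introduced by "that", the direct object of "saw" is "our heavy rhythm".

our heavy rhythm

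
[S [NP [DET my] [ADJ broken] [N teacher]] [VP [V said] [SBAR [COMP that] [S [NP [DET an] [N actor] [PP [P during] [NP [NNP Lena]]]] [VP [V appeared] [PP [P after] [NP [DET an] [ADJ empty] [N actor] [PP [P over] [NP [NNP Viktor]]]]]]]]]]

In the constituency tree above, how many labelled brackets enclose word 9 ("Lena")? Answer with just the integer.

8

The word sits inside NNP, which is inside NP, inside PP, inside NP, inside S, inside SBAR, inside VP, inside S — 8 brackets in all.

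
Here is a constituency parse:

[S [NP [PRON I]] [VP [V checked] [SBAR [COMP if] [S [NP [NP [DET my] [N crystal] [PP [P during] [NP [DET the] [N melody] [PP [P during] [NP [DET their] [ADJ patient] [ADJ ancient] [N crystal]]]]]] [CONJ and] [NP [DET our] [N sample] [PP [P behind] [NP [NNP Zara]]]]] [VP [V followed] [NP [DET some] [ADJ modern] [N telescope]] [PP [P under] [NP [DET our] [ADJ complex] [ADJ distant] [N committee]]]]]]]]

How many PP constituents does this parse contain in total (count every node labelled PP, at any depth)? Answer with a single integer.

4

Listing each PP by its span: [PP during the melody during their patient ancient crystal]; [PP during their patient ancient crystal]; [PP behind Zara]; [PP under our complex distant committee] — that makes 4.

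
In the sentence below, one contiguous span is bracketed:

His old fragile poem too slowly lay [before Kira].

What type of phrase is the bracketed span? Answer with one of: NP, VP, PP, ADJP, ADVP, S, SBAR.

PP

The span is built around the preposition "before" — a prepositional phrase (PP).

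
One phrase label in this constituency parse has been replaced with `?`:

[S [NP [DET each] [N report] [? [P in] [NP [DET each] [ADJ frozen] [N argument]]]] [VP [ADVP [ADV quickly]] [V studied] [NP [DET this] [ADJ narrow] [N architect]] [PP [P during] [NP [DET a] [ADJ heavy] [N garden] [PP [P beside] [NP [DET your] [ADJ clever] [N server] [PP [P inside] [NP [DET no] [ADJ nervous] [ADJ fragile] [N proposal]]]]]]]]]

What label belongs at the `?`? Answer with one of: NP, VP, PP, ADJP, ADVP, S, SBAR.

PP

The `?` node immediately contains: P 'in', NP. That is the internal structure of a prepositional phrase, so the label is PP.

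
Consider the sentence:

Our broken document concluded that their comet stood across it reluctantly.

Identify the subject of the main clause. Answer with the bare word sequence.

our broken document

"our broken document" is the NP that combines with the VP headed by "concluded" to form the main clause — the subject.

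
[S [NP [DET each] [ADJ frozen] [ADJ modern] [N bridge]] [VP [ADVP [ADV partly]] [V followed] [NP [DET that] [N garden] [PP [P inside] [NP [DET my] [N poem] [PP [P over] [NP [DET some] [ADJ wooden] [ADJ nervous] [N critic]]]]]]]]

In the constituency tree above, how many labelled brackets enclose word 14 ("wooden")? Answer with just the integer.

Counting open brackets not yet closed at "wooden": [S [VP [NP [PP [NP [PP [NP [ADJ = 8.

8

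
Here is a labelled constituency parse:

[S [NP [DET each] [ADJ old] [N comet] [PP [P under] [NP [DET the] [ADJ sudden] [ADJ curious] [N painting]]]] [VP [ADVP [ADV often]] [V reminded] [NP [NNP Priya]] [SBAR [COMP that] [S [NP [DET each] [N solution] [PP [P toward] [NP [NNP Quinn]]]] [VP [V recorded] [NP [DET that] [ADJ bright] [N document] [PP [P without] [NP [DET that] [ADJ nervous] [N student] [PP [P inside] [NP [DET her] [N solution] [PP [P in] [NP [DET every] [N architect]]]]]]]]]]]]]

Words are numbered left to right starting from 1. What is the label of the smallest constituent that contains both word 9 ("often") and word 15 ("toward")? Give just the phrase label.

Both words fall inside [VP often reminded Priya that each solution toward Quinn recorded that bright document without that nervous student inside her solution in every architect] (words 9–30), and no smaller constituent contains them both. Label: VP.

VP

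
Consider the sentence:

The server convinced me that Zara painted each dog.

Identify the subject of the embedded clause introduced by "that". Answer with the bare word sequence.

In the embedded clause introduced by "that" the verb is "painted"; the NP preceding it, "Zara", is the subject.

Zara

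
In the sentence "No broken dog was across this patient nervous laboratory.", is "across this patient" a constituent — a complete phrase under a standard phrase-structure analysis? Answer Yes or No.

No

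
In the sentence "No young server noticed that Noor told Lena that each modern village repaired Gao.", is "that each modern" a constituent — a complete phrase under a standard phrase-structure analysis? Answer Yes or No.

No

The sequence begins inside the complementizer "that" and ends inside the clause "each modern village repaired Gao"; it crosses a phrase boundary, so no single node in the tree spans exactly those words.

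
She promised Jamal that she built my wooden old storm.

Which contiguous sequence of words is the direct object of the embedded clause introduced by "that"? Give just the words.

my wooden old storm

The verb of the embedded clause introduced by "that" is "built"; its direct object is the NP "my wooden old storm".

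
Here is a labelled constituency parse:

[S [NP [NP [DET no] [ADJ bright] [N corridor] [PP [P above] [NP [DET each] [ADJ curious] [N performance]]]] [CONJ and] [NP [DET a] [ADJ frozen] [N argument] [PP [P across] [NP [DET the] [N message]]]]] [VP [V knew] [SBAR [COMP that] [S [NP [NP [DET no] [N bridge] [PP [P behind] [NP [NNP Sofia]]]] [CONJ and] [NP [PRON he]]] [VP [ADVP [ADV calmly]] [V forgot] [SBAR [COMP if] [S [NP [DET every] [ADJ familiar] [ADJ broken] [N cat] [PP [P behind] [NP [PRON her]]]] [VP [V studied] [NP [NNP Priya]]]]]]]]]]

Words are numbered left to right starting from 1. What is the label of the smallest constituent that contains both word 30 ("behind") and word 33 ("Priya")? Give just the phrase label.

S

Word 30 lies under S → VP → SBAR → S → VP → SBAR → S → NP → PP → P; word 33 lies under S → VP → SBAR → S → VP → SBAR → S → VP → NP → NNP. The lowest shared node is the S.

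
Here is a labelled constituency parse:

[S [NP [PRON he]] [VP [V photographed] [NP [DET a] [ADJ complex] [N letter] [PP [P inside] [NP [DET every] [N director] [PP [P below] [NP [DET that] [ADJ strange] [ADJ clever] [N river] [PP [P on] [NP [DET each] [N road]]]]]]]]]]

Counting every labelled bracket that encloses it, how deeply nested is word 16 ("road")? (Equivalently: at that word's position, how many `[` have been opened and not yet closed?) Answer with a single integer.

10

Counting open brackets not yet closed at "road": [S [VP [NP [PP [NP [PP [NP [PP [NP [N = 10.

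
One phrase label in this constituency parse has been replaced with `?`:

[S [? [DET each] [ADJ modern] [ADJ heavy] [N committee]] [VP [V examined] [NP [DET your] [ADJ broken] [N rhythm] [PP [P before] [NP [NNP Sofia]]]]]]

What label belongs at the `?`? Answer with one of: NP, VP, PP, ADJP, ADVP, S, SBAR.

NP

Looking at what the `?` directly dominates — DET 'each', ADJ 'modern', ADJ 'heavy', N 'committee' — this is a noun phrase (NP).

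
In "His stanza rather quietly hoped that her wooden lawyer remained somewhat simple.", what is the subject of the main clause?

In the main clause the verb is "hoped"; the NP preceding it, "his stanza", is the subject.

his stanza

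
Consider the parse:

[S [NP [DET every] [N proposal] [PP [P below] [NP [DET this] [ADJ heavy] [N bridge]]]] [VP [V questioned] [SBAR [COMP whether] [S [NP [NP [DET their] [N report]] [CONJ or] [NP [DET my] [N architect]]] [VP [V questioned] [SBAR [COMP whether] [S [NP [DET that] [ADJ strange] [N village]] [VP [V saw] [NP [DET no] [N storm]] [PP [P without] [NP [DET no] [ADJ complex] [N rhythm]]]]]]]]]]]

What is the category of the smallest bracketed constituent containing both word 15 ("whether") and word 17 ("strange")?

The smallest bracket enclosing both words is [SBAR whether that strange village saw no storm without no complex rhythm], so the label is SBAR.

SBAR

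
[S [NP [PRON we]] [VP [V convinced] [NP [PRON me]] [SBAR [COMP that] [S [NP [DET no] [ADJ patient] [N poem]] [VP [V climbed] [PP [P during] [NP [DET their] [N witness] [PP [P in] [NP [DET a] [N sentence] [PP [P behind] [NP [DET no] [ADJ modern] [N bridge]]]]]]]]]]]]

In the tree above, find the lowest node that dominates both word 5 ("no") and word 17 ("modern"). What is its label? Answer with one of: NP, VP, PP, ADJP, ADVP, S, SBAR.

The smallest bracket enclosing both words is [S no patient poem climbed during their witness in a sentence behind no modern bridge], so the label is S.

S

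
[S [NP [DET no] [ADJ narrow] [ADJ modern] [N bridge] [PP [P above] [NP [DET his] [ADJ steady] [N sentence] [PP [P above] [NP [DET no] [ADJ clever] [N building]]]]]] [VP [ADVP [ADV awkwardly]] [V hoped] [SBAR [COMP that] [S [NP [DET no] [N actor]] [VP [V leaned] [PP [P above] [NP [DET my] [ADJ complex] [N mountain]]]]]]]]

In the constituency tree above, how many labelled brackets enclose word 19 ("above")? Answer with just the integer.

7

The word sits inside P, which is inside PP, inside VP, inside S, inside SBAR, inside VP, inside S — 7 brackets in all.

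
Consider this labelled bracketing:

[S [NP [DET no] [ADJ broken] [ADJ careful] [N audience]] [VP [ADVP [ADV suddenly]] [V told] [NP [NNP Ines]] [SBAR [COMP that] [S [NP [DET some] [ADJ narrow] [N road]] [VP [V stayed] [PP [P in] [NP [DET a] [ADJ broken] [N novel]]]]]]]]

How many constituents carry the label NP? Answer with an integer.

4

Listing each NP by its span: [NP no broken careful audience]; [NP Ines]; [NP some narrow road]; [NP a broken novel] — that makes 4.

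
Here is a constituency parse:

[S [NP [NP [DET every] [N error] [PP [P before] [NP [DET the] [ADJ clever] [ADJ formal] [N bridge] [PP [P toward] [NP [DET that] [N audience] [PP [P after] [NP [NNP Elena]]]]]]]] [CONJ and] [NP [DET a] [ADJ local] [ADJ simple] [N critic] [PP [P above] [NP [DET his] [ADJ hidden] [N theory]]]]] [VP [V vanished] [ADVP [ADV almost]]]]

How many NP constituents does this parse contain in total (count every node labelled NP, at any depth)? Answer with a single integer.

7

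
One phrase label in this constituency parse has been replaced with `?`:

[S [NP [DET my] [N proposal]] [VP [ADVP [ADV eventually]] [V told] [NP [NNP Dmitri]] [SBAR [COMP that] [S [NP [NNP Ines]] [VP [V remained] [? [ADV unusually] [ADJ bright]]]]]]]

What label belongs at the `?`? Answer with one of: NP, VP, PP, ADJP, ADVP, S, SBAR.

ADJP

Looking at what the `?` directly dominates — ADV 'unusually', ADJ 'bright' — this is an adjective phrase (ADJP).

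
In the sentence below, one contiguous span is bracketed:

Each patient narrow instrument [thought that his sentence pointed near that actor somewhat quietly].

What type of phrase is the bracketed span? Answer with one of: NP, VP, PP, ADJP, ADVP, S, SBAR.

VP

The span is built around the verb "thought" — a verb phrase (VP).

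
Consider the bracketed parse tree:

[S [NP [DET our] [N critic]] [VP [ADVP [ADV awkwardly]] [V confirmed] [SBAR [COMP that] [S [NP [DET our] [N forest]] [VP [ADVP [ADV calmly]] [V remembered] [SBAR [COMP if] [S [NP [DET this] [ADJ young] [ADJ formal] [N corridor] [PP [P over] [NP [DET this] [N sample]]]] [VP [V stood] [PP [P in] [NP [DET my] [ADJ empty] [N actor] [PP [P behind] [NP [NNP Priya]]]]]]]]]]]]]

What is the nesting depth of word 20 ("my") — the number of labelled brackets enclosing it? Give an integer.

11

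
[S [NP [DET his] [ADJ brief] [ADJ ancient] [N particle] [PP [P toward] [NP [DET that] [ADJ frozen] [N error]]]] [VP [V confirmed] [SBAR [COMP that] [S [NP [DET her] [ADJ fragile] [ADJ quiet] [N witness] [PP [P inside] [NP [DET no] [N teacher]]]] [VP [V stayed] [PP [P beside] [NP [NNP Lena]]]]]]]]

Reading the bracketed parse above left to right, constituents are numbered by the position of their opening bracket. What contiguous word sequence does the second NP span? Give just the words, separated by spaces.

that frozen error

In left-to-right order the NP constituents are "his brief ancient particle toward that frozen error"; "that frozen error"; "her fragile quiet witness inside no teacher"; "no teacher"; "Lena". Number 2 is "that frozen error".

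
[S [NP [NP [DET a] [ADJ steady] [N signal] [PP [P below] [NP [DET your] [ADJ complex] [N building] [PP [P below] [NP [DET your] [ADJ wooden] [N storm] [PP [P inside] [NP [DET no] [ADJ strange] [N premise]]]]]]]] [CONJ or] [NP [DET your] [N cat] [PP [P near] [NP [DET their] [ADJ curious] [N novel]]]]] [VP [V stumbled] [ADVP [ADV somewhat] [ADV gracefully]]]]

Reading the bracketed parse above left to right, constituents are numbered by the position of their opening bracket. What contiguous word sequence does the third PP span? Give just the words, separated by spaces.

inside no strange premise

The PP opening brackets appear, in order, over: "below your complex building below your wooden storm inside no strange premise"; "below your wooden storm inside no strange premise"; "inside no strange premise"; "near their curious novel". The third one spans "inside no strange premise".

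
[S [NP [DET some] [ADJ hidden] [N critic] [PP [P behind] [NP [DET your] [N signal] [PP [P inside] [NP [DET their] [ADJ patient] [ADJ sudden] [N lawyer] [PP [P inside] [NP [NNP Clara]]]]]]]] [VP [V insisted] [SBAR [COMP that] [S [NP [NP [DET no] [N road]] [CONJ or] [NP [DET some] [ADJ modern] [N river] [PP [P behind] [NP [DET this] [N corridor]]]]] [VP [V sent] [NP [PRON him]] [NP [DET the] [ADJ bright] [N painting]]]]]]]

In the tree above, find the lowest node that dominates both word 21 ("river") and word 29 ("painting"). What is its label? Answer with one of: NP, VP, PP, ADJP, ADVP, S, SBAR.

Word 21 lies under S → VP → SBAR → S → NP → NP → N; word 29 lies under S → VP → SBAR → S → VP → NP → N. The lowest shared node is the S.

S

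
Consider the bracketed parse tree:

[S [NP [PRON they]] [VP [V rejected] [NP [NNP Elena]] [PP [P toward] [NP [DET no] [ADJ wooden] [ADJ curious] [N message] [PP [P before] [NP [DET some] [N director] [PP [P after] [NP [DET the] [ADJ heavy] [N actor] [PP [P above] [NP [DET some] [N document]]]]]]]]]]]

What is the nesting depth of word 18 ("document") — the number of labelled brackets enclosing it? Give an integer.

11

Counting open brackets not yet closed at "document": [S [VP [PP [NP [PP [NP [PP [NP [PP [NP [N = 11.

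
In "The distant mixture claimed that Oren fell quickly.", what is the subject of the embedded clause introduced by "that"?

In the embedded clause introduced by "that" the verb is "fell"; the NP preceding it, "Oren", is the subject.

Oren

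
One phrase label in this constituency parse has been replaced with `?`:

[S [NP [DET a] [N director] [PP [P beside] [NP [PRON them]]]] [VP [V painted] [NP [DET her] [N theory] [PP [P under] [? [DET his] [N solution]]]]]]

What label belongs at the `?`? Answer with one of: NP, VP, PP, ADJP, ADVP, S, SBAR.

NP

Looking at what the `?` directly dominates — DET 'his', N 'solution' — this is a noun phrase (NP).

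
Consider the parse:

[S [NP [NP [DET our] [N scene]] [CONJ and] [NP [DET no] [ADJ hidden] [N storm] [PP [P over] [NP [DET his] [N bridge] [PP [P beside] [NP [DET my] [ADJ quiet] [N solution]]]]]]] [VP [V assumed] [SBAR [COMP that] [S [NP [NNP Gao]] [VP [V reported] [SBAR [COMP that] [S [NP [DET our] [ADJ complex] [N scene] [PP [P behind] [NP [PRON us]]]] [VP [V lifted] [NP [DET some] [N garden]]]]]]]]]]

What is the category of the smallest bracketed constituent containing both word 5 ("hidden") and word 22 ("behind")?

S

Word 5 lies under S → NP → NP → ADJ; word 22 lies under S → VP → SBAR → S → VP → SBAR → S → NP → PP → P. The lowest shared node is the S.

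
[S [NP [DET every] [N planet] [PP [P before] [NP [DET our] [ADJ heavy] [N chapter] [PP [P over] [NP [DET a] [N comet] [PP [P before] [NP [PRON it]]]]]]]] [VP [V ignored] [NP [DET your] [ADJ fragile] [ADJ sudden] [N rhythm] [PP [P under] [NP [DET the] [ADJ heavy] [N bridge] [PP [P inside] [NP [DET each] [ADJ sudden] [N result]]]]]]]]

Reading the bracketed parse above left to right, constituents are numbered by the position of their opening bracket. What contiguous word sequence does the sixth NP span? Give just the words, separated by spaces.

the heavy bridge inside each sudden result

The NP opening brackets appear, in order, over: "every planet before our heavy chapter over a comet before it"; "our heavy chapter over a comet before it"; "a comet before it"; "it"; "your fragile sudden rhythm under the heavy bridge inside each sudden result"; "the heavy bridge inside each sudden result"; "each sudden result". The sixth one spans "the heavy bridge inside each sudden result".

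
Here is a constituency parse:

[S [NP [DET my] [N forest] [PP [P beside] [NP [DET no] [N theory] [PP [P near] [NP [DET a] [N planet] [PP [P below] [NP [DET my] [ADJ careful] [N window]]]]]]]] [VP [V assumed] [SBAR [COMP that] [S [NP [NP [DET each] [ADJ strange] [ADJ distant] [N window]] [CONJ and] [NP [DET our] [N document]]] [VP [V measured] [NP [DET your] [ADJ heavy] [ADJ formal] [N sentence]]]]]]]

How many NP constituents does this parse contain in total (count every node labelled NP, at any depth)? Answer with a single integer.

Scanning left to right, an opening `[NP` appears at word positions 1, 4, 7, 10, 15, 15, 20, 23 — 8 in total.

8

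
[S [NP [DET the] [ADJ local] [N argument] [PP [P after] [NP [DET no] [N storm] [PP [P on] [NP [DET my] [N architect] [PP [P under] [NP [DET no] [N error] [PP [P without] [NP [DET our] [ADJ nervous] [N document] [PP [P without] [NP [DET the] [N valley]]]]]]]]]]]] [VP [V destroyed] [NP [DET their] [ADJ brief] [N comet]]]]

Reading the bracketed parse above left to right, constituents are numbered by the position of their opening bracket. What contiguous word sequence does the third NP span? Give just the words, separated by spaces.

Opening `[NP` markers occur at word positions 1, 5, 8, 11, 14, 18, 21; the third of these opens the constituent [NP my architect under no error without our nervous document without the valley].

my architect under no error without our nervous document without the valley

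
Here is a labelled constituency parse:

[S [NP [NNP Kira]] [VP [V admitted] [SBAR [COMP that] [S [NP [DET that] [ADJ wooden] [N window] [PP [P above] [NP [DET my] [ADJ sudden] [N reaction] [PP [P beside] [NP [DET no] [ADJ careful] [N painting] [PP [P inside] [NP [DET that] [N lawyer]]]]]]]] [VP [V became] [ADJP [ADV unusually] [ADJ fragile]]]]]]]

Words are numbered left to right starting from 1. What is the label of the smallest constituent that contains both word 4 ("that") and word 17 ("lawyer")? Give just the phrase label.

Both words fall inside [NP that wooden window above my sudden reaction beside no careful painting inside that lawyer] (words 4–17), and no smaller constituent contains them both. Label: NP.

NP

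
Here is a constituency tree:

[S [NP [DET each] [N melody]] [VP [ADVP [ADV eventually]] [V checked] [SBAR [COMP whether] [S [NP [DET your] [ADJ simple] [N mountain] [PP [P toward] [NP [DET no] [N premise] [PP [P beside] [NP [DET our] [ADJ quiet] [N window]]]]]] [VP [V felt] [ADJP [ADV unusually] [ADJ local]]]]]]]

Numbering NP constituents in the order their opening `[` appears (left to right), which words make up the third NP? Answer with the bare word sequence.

no premise beside our quiet window

The NP opening brackets appear, in order, over: "each melody"; "your simple mountain toward no premise beside our quiet window"; "no premise beside our quiet window"; "our quiet window". The third one spans "no premise beside our quiet window".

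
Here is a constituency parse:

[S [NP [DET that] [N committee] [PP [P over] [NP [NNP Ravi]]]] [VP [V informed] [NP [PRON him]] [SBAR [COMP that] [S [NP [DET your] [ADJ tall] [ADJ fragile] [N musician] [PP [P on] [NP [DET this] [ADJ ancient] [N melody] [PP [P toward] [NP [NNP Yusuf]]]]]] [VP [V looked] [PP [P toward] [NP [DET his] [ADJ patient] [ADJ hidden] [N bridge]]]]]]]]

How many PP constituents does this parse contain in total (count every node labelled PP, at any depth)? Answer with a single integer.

4

The PP constituents are: [PP over Ravi]; [PP on this ancient melody toward Yusuf]; [PP toward Yusuf]; [PP toward his patient hidden bridge]. Total: 4.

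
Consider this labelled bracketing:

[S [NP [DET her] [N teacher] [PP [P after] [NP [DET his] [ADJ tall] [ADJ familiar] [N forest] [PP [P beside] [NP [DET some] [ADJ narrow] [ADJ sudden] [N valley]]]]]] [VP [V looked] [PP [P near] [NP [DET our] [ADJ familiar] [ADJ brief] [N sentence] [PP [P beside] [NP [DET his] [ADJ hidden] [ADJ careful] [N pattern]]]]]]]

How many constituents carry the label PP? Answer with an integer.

4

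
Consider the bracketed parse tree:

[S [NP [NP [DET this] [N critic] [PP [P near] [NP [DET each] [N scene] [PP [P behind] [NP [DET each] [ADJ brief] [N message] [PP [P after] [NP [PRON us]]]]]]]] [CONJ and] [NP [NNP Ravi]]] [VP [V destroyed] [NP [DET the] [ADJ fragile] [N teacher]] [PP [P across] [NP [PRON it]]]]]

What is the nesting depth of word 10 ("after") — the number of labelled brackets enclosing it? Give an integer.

The word sits inside P, which is inside PP, inside NP, inside PP, inside NP, inside PP, inside NP, inside NP, inside S — 9 brackets in all.

9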